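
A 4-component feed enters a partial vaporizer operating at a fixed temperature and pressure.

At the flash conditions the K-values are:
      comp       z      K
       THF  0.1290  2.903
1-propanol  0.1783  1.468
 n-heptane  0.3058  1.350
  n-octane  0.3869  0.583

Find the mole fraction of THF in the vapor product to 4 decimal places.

y_THF = 0.1487

Iterate (Newton) starting at V/F = 0.5:
  V/F = 0.5000: g = 0.08067, g' = -0.2828 → V/F = 0.7852
  V/F = 0.7852: g = 0.00352, g' = -0.2678 → V/F = 0.7983
Converged at V/F = 0.7983.
Compositions from xᵢ = zᵢ/(1+V/F(Kᵢ−1)), yᵢ = Kᵢxᵢ:
  THF: x = 0.0512, y = 0.1487
  1-propanol: x = 0.1298, y = 0.1906
  n-heptane: x = 0.2390, y = 0.3227
  n-octane: x = 0.5800, y = 0.3381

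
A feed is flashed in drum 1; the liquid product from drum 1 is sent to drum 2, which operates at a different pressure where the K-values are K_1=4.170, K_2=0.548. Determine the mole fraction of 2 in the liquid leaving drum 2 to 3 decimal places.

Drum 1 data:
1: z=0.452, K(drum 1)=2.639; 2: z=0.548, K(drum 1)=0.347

x_2 (drum 2) = 0.875

Drum 1:
Binary case is linear: z₁(K₁−1)(1+ψ₁(K₂−1)) + z₂(K₂−1)(1+ψ₁(K₁−1)) = 0
⇒ ψ₁ = [z₁(K₁−1)+z₂(K₂−1)] / [−(K₁−1)(K₂−1)] = 0.3830/1.0703 = 0.358
Drum-1 compositions:
  1: x = 0.285, y = 0.752
  2: x = 0.715, y = 0.248
Drum-2 feed = drum-1 liquid: z₂ = (0.2849, 0.7151).
Drum 2:
Rachford–Rice: g(ψ₂) = Σ zᵢ(Kᵢ−1)/(1+ψ₂(Kᵢ−1)) = 0.
Feasibility: ΣzᵢKᵢ = 1.580, Σzᵢ/Kᵢ = 1.373 — both > 1, two phases present.
Newton iteration, ψ₂⁰ = 0.5:
  ψ₂ = 0.500: g = -0.0682, g' = -0.672 → ψ₂ = 0.399
  ψ₂ = 0.399: g = 0.0048, g' = -0.776 → ψ₂ = 0.405
Converged at ψ₂ = 0.405.
  1: x = 0.125, y = 0.520
  2: x = 0.875, y = 0.480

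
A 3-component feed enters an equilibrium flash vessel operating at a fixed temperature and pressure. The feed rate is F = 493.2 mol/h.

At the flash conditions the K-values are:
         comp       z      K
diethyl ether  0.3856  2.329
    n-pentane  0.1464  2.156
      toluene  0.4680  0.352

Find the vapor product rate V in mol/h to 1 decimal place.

Newton iteration, V/F⁰ = 0.62:
  V/F = 0.6200: g = -0.12739, g' = -0.8202 → V/F = 0.4647
  V/F = 0.4647: g = -0.00702, g' = -0.7454 → V/F = 0.4553
Converged at V/F = 0.4553.
Then V = V/F·F = 0.4553·493.2 = 224.5 mol/h and L = F − V = 268.7 mol/h.

V = 224.5 mol/h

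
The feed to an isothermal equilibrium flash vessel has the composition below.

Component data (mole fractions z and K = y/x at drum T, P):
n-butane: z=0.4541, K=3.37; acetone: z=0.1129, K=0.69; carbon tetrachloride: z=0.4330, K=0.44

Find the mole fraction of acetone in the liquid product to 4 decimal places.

Material balance + equilibrium reduce to Σ zᵢ(Kᵢ−1)/(1+ψ(Kᵢ−1)) = 0.
g(0) = ΣzᵢKᵢ − 1 = 0.7987 and g(1) = 1 − Σzᵢ/Kᵢ = -0.2825, so a root lies in (0, 1).
Newton–Raphson from ψ = 0.5:
  ψ = 0.5000: g = 0.11435, g' = -0.8114 → ψ = 0.6409
  ψ = 0.6409: g = 0.00532, g' = -0.7493 → ψ = 0.6480
Converged at ψ = 0.6480.
Compositions from xᵢ = zᵢ/(1+ψ(Kᵢ−1)), yᵢ = Kᵢxᵢ:
  n-butane: x = 0.1791, y = 0.6035
  acetone: x = 0.1413, y = 0.0975
  carbon tetrachloride: x = 0.6796, y = 0.2990

x_acetone = 0.1413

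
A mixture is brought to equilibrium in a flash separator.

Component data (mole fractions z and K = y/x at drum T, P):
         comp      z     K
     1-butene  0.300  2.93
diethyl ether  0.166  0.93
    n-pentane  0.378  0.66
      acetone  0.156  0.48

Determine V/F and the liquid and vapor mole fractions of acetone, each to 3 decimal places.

Material balance + equilibrium reduce to Σ zᵢ(Kᵢ−1)/(1+V/F(Kᵢ−1)) = 0.
Feasibility: ΣzᵢKᵢ = 1.358, Σzᵢ/Kᵢ = 1.179 — both > 1, two phases present.
Newton–Raphson from V/F = 0.5:
  V/F = 0.500: g = 0.0182, g' = -0.431 → V/F = 0.542
  V/F = 0.542: g = 0.0003, g' = -0.415 → V/F = 0.543
Converged at V/F = 0.543.
Compositions from xᵢ = zᵢ/(1+V/F(Kᵢ−1)), yᵢ = Kᵢxᵢ:
  1-butene: x = 0.146, y = 0.429
  diethyl ether: x = 0.173, y = 0.160
  n-pentane: x = 0.464, y = 0.306
  acetone: x = 0.217, y = 0.104

V/F = 0.543, x_acetone = 0.217, y_acetone = 0.104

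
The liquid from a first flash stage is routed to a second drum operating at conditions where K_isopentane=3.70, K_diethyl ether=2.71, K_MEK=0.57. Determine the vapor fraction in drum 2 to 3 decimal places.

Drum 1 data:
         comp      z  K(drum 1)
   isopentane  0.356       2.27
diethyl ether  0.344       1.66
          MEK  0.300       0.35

V/F (drum 2) = 0.674

Drum 1:
Let ψ₁ = V/F and solve Σ zᵢ(Kᵢ−1)/(1+ψ₁(Kᵢ−1)) = 0.
g(0) = ΣzᵢKᵢ − 1 = 0.484 and g(1) = 1 − Σzᵢ/Kᵢ = -0.221, so a root lies in (0, 1).
Newton–Raphson from ψ₁ = 0.5:
  ψ₁ = 0.500: g = 0.1583, g' = -0.578 → ψ₁ = 0.774
  ψ₁ = 0.774: g = -0.0142, g' = -0.725 → ψ₁ = 0.754
Converged at ψ₁ = 0.754.
Drum-1 compositions:
  isopentane: x = 0.182, y = 0.413
  diethyl ether: x = 0.230, y = 0.381
  MEK: x = 0.588, y = 0.206
Drum-2 feed = drum-1 liquid: z₂ = (0.1818, 0.2297, 0.5885).
Drum 2:
Let ψ₂ = V/F and solve Σ zᵢ(Kᵢ−1)/(1+ψ₂(Kᵢ−1)) = 0.
Check two-phase: ΣzᵢKᵢ = 1.631 > 1 and Σzᵢ/Kᵢ = 1.166 > 1, so g(0) = 0.631 > 0 and g(1) = -0.166 < 0.
Newton–Raphson from ψ₂ = 0.5:
  ψ₂ = 0.500: g = 0.0983, g' = -0.612 → ψ₂ = 0.661
  ψ₂ = 0.661: g = 0.0073, g' = -0.531 → ψ₂ = 0.674
Converged at ψ₂ = 0.674.
  isopentane: x = 0.064, y = 0.238
  diethyl ether: x = 0.107, y = 0.289
  MEK: x = 0.829, y = 0.472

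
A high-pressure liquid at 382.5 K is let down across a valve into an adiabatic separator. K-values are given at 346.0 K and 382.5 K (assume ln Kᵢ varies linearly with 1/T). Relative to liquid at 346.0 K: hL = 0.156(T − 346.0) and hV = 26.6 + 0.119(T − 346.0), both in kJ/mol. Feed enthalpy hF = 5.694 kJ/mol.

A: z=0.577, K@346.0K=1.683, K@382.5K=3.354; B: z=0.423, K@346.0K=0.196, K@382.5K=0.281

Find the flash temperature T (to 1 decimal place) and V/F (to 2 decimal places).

T = 349.3 K, V/F = 0.20

Adiabatic flash: solve Rachford–Rice at each trial T, then check hF = ψ·hV(T) + (1−ψ)·hL(T).
  T = 346.0 K: K = (1.683, 0.196), RR gives ψ = 0.098, H_out = 2.616 kJ/mol
  T = 382.5 K: K = (3.354, 0.281), RR gives ψ = 0.623, H_out = 21.420 kJ/mol
  T = 364.2 K: K = (2.415, 0.237), RR gives ψ = 0.457, H_out = 14.687 kJ/mol
  T = 355.1 K: K = (2.025, 0.216), RR gives ψ = 0.323, H_out = 9.912 kJ/mol
  T = 350.6 K: K = (1.850, 0.206), RR gives ψ = 0.229, H_out = 6.776 kJ/mol
  T = 348.3 K: K = (1.765, 0.201), RR gives ψ = 0.169, H_out = 4.849 kJ/mol
Linear interpolation between T = 348.3 (H_out = 4.849) and T = 350.6 (H_out = 6.776) on hF = 5.694 gives T ≈ 349.3 K, at which ψ = 0.20.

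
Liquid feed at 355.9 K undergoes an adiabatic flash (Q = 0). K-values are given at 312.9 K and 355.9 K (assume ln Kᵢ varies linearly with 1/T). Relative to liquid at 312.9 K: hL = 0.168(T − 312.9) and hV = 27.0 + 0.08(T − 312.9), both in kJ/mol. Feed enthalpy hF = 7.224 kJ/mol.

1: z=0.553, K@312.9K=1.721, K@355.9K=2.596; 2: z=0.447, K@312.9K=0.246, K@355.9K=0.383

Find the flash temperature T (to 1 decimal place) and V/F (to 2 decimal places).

Adiabatic flash: solve Rachford–Rice at each trial T, then check hF = ψ·hV(T) + (1−ψ)·hL(T).
  T = 312.9 K: K = (1.721, 0.246), RR gives ψ = 0.113, H_out = 3.063 kJ/mol
  T = 355.9 K: K = (2.596, 0.383), RR gives ψ = 0.616, H_out = 21.530 kJ/mol
  T = 334.4 K: K = (2.142, 0.311), RR gives ψ = 0.412, H_out = 13.945 kJ/mol
  T = 323.6 K: K = (1.926, 0.278), RR gives ψ = 0.283, H_out = 9.168 kJ/mol
  T = 318.2 K: K = (1.821, 0.261), RR gives ψ = 0.205, H_out = 6.318 kJ/mol
  T = 320.9 K: K = (1.873, 0.270), RR gives ψ = 0.245, H_out = 7.792 kJ/mol
  T = 319.5 K: K = (1.846, 0.265), RR gives ψ = 0.225, H_out = 7.041 kJ/mol
Linear interpolation between T = 319.5 (H_out = 7.041) and T = 320.9 (H_out = 7.792) on hF = 7.224 gives T ≈ 319.8 K, at which ψ = 0.23.

T = 319.8 K, V/F = 0.23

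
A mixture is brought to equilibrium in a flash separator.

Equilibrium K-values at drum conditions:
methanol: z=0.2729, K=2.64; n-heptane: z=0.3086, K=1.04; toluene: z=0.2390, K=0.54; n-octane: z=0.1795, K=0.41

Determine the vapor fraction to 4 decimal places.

Rachford–Rice: g(ψ) = Σ zᵢ(Kᵢ−1)/(1+ψ(Kᵢ−1)) = 0.
Feasibility: ΣzᵢKᵢ = 1.2441, Σzᵢ/Kᵢ = 1.2805 — both > 1, two phases present.
Iterate (Newton) starting at ψ = 0.31:
  ψ = 0.3100: g = 0.05107, g' = -0.4855 → ψ = 0.4152
  ψ = 0.4152: g = 0.00224, g' = -0.4471 → ψ = 0.4202
Converged at ψ = 0.4202.

ψ = 0.4202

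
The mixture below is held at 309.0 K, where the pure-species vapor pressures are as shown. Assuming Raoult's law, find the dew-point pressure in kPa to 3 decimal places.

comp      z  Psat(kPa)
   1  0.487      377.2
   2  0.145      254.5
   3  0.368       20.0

At the dew point ψ → 1, so Σzᵢ/Kᵢ = 1 with Kᵢ = Pᵢˢᵃᵗ/P ⇒ 1/P = Σzᵢ/Pᵢˢᵃᵗ.
1/P = 0.487/377.2 + 0.145/254.5 + 0.368/20.0 = 0.020261 ⇒ P = 49.356 kPa

Pdew = 49.356 kPa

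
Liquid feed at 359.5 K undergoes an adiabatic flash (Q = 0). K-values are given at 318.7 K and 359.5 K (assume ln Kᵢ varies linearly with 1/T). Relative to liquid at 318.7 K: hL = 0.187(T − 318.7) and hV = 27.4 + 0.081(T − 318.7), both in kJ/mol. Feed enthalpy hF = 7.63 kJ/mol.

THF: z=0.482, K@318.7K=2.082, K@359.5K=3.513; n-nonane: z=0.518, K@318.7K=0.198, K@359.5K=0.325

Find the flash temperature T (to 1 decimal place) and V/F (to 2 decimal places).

T = 326.8 K, V/F = 0.23

Adiabatic flash: solve Rachford–Rice at each trial T, then check hF = ψ·hV(T) + (1−ψ)·hL(T).
  T = 318.7 K: K = (2.082, 0.198), RR gives ψ = 0.122, H_out = 3.350 kJ/mol
  T = 359.5 K: K = (3.513, 0.325), RR gives ψ = 0.508, H_out = 19.351 kJ/mol
  T = 339.1 K: K = (2.747, 0.257), RR gives ψ = 0.353, H_out = 12.716 kJ/mol
  T = 328.9 K: K = (2.402, 0.227), RR gives ψ = 0.254, H_out = 8.588 kJ/mol
  T = 323.8 K: K = (2.239, 0.212), RR gives ψ = 0.194, H_out = 6.154 kJ/mol
  T = 326.4 K: K = (2.321, 0.219), RR gives ψ = 0.225, H_out = 7.434 kJ/mol
  T = 327.6 K: K = (2.360, 0.223), RR gives ψ = 0.239, H_out = 7.996 kJ/mol
Linear interpolation between T = 326.4 (H_out = 7.434) and T = 327.6 (H_out = 7.996) on hF = 7.63 gives T ≈ 326.8 K, at which ψ = 0.23.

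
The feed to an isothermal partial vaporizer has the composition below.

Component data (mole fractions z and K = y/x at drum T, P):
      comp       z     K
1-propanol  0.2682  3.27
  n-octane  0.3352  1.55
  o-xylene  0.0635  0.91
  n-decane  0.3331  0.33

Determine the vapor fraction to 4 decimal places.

ψ = 0.6235

Let ψ = V/F and solve Σ zᵢ(Kᵢ−1)/(1+ψ(Kᵢ−1)) = 0.
Check two-phase: ΣzᵢKᵢ = 1.5643 > 1 and Σzᵢ/Kᵢ = 1.3775 > 1, so g(0) = 0.5643 > 0 and g(1) = -0.3775 < 0.
Newton–Raphson from ψ = 0.49:
  ψ = 0.4900: g = 0.09521, g' = -0.7046 → ψ = 0.6251
  ψ = 0.6251: g = -0.00120, g' = -0.7356 → ψ = 0.6235
Converged at ψ = 0.6235.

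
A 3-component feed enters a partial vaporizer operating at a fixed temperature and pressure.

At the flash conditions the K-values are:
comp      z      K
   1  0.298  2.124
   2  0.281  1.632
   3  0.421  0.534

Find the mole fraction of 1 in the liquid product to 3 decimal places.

Iterate (Newton) starting at V/F = 0.5:
  V/F = 0.500: g = 0.0936, g' = -0.375 → V/F = 0.750
  V/F = 0.750: g = 0.0007, g' = -0.379 → V/F = 0.752
Converged at V/F = 0.752.
Compositions from xᵢ = zᵢ/(1+V/F(Kᵢ−1)), yᵢ = Kᵢxᵢ:
  1: x = 0.162, y = 0.343
  2: x = 0.191, y = 0.311
  3: x = 0.648, y = 0.346

x_1 = 0.162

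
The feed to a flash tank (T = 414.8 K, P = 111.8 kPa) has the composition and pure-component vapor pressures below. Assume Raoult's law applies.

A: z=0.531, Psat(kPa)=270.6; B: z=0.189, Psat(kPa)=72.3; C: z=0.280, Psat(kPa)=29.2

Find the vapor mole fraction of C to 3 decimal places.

Raoult's law: Kᵢ = Pᵢˢᵃᵗ/P = Pᵢˢᵃᵗ/111.8.
  K_A = 270.6/111.8 = 2.42039, K_B = 72.3/111.8 = 0.64669, K_C = 29.2/111.8 = 0.26118
Material balance + equilibrium reduce to Σ zᵢ(Kᵢ−1)/(1+ψ(Kᵢ−1)) = 0.
Feasibility: ΣzᵢKᵢ = 1.481, Σzᵢ/Kᵢ = 1.584 — both > 1, two phases present.
Iterate (Newton) starting at ψ = 0.5:
  ψ = 0.500: g = 0.0319, g' = -0.785 → ψ = 0.541
  ψ = 0.541: g = -0.0003, g' = -0.803 → ψ = 0.540
Converged at ψ = 0.540.
Compositions from xᵢ = zᵢ/(1+ψ(Kᵢ−1)), yᵢ = Kᵢxᵢ:
  A: x = 0.300, y = 0.727
  B: x = 0.234, y = 0.151
  C: x = 0.466, y = 0.122

y_C = 0.122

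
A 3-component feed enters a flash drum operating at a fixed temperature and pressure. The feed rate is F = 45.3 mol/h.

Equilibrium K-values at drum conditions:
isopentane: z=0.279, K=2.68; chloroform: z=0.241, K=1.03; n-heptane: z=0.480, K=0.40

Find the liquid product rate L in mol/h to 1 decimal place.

Newton iteration, V/F⁰ = 0.46:
  V/F = 0.460: g = -0.1263, g' = -0.580 → V/F = 0.242
  V/F = 0.242: g = 0.0032, g' = -0.634 → V/F = 0.248
Converged at V/F = 0.248.
Then V = V/F·F = 0.2475·45.3 = 11.2 mol/h and L = F − V = 34.1 mol/h.

L = 34.1 mol/h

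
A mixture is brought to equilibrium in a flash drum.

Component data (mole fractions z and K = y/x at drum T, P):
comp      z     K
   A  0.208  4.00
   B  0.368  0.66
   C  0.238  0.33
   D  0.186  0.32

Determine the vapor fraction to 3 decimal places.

Let ψ = V/F and solve Σ zᵢ(Kᵢ−1)/(1+ψ(Kᵢ−1)) = 0.
g(0) = ΣzᵢKᵢ − 1 = 0.213 and g(1) = 1 − Σzᵢ/Kᵢ = -0.912, so a root lies in (0, 1).
Newton–Raphson from ψ = 0.5:
  ψ = 0.500: g = -0.3326, g' = -0.800 → ψ = 0.084
  ψ = 0.084: g = 0.0658, g' = -1.454 → ψ = 0.130
  ψ = 0.130: g = 0.0049, g' = -1.248 → ψ = 0.134
Converged at ψ = 0.134.

ψ = 0.134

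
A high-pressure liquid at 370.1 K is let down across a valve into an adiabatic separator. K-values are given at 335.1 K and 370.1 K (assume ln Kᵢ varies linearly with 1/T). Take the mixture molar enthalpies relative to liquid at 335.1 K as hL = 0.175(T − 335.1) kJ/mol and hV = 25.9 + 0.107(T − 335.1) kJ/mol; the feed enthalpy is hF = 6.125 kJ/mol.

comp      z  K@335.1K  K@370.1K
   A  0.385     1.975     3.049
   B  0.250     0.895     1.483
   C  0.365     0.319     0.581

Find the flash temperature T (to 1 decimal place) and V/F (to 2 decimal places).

Adiabatic flash: solve Rachford–Rice at each trial T, then check hF = ψ·hV(T) + (1−ψ)·hL(T).
  T = 335.1 K: K = (1.975, 0.895, 0.319), RR gives ψ = 0.199, H_out = 5.156 kJ/mol
  T = 370.1 K: K = (3.049, 1.483, 0.581), RR gives ψ = 1.000, H_out = 29.645 kJ/mol
  T = 352.6 K: K = (2.481, 1.167, 0.437), RR gives ψ = 0.658, H_out = 19.313 kJ/mol
  T = 343.9 K: K = (2.221, 1.026, 0.375), RR gives ψ = 0.436, H_out = 12.562 kJ/mol
  T = 339.5 K: K = (2.096, 0.959, 0.346), RR gives ψ = 0.321, H_out = 8.981 kJ/mol
  T = 337.3 K: K = (2.035, 0.927, 0.332), RR gives ψ = 0.261, H_out = 7.106 kJ/mol
Linear interpolation between T = 335.1 (H_out = 5.156) and T = 337.3 (H_out = 7.106) on hF = 6.125 gives T ≈ 336.2 K, at which ψ = 0.23.

T = 336.2 K, V/F = 0.23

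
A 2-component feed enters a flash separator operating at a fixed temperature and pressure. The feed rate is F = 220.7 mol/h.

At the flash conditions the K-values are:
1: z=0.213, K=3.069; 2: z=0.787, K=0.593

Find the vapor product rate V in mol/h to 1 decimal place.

Rachford–Rice: g(ψ) = Σ zᵢ(Kᵢ−1)/(1+ψ(Kᵢ−1)) = 0.
g(0) = ΣzᵢKᵢ − 1 = 0.120 and g(1) = 1 − Σzᵢ/Kᵢ = -0.397, so a root lies in (0, 1).
Newton–Raphson from ψ = 0.5:
  ψ = 0.500: g = -0.1855, g' = -0.426 → ψ = 0.064
  ψ = 0.064: g = 0.0601, g' = -0.848 → ψ = 0.135
  ψ = 0.135: g = 0.0055, g' = -0.703 → ψ = 0.143
Converged at ψ = 0.143.
Then V = ψ·F = 0.1430·220.7 = 31.6 mol/h and L = F − V = 189.1 mol/h.

V = 31.6 mol/h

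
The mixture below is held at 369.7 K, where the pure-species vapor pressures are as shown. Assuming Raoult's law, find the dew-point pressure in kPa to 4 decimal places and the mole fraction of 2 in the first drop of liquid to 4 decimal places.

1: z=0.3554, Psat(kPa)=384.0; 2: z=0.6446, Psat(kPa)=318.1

Pdew = 338.7617 kPa, x_2 = 0.6865

At the dew point ψ → 1, so Σzᵢ/Kᵢ = 1 with Kᵢ = Pᵢˢᵃᵗ/P ⇒ 1/P = Σzᵢ/Pᵢˢᵃᵗ.
1/P = 0.3554/384.0 + 0.6446/318.1 = 0.0029519 ⇒ P = 338.7617 kPa
xᵢ = zᵢP/Pᵢˢᵃᵗ ⇒ x_2 = 0.6446·338.7617/318.1 = 0.6865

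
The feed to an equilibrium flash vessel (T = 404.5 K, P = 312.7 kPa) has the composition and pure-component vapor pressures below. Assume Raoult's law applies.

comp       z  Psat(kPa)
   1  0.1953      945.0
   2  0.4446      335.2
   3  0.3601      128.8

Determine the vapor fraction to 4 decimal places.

ψ = 0.3411

Raoult's law: Kᵢ = Pᵢˢᵃᵗ/P = Pᵢˢᵃᵗ/312.7.
  K_1 = 945.0/312.7 = 3.022066, K_2 = 335.2/312.7 = 1.071954, K_3 = 128.8/312.7 = 0.411896
Newton–Raphson from ψ = 0.51:
  ψ = 0.5100: g = -0.07723, g' = -0.4498 → ψ = 0.3383
  ψ = 0.3383: g = 0.00136, g' = -0.4779 → ψ = 0.3411
Converged at ψ = 0.3411.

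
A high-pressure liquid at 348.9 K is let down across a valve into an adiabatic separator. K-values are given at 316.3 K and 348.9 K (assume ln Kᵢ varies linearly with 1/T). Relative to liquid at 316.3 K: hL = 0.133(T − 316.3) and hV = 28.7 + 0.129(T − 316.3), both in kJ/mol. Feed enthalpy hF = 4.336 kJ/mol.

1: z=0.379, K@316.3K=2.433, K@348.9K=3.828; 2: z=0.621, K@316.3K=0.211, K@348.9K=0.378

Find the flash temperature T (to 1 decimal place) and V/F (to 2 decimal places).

Adiabatic flash: solve Rachford–Rice at each trial T, then check hF = ψ·hV(T) + (1−ψ)·hL(T).
  T = 316.3 K: K = (2.433, 0.211), RR gives ψ = 0.047, H_out = 1.349 kJ/mol
  T = 348.9 K: K = (3.828, 0.378), RR gives ψ = 0.390, H_out = 15.470 kJ/mol
  T = 332.6 K: K = (3.086, 0.286), RR gives ψ = 0.233, H_out = 8.853 kJ/mol
  T = 324.5 K: K = (2.750, 0.247), RR gives ψ = 0.149, H_out = 5.349 kJ/mol
  T = 320.4 K: K = (2.589, 0.229), RR gives ψ = 0.100, H_out = 3.426 kJ/mol
  T = 322.4 K: K = (2.667, 0.237), RR gives ψ = 0.124, H_out = 4.380 kJ/mol
Linear interpolation between T = 320.4 (H_out = 3.426) and T = 322.4 (H_out = 4.380) on hF = 4.336 gives T ≈ 322.3 K, at which ψ = 0.12.

T = 322.3 K, V/F = 0.12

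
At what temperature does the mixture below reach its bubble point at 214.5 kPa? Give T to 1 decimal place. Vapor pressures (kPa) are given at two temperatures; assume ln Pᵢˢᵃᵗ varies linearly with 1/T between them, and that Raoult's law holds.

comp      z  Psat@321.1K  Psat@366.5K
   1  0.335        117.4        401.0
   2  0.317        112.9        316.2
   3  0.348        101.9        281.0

T = 347.0 K

Bubble-point temperature: ΣzᵢPᵢˢᵃᵗ(T) = P. Interpolate ln Pᵢˢᵃᵗ = aᵢ + bᵢ/T.
  T = 321.1 K: ΣzᵢPᵢˢᵃᵗ = 110.58 kPa
  T = 366.5 K: ΣzᵢPᵢˢᵃᵗ = 332.36 kPa
  T = 343.8 K: ΣzᵢPᵢˢᵃᵗ = 198.55 kPa
  T = 355.1 K: ΣzᵢPᵢˢᵃᵗ = 258.64 kPa
  T = 349.5 K: ΣzᵢPᵢˢᵃᵗ = 227.35 kPa
  T = 346.6 K: ΣzᵢPᵢˢᵃᵗ = 212.33 kPa
Interpolating between 346.6 K and 349.5 K gives T ≈ 347.0 K.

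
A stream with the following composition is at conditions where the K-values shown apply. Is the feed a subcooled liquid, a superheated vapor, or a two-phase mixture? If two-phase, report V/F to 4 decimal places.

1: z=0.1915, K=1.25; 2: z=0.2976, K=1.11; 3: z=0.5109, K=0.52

ΣzᵢKᵢ = 0.8354; Σzᵢ/Kᵢ = 1.4038.
Since ΣzᵢKᵢ < 1 the mixture is below its bubble point — single liquid phase.

subcooled liquid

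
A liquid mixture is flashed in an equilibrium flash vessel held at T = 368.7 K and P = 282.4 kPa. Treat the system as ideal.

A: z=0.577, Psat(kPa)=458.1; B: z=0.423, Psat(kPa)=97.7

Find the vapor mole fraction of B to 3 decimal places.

Raoult's law: Kᵢ = Pᵢˢᵃᵗ/P = Pᵢˢᵃᵗ/282.4.
  K_A = 458.1/282.4 = 1.62217, K_B = 97.7/282.4 = 0.34596
Binary case is linear: z₁(K₁−1)(1+ψ(K₂−1)) + z₂(K₂−1)(1+ψ(K₁−1)) = 0
⇒ ψ = [z₁(K₁−1)+z₂(K₂−1)] / [−(K₁−1)(K₂−1)] = 0.0823/0.4069 = 0.202
Compositions from xᵢ = zᵢ/(1+ψ(Kᵢ−1)), yᵢ = Kᵢxᵢ:
  A: x = 0.512, y = 0.831
  B: x = 0.488, y = 0.169

y_B = 0.169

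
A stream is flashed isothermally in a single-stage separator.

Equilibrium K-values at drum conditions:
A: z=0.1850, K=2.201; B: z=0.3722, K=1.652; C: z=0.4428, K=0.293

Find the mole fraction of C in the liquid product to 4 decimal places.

Material balance + equilibrium reduce to Σ zᵢ(Kᵢ−1)/(1+ψ(Kᵢ−1)) = 0.
g(0) = ΣzᵢKᵢ − 1 = 0.1518 and g(1) = 1 − Σzᵢ/Kᵢ = -0.8206, so a root lies in (0, 1).
Newton–Raphson from ψ = 0.5:
  ψ = 0.5000: g = -0.16240, g' = -0.7237 → ψ = 0.2756
  ψ = 0.2756: g = -0.01618, g' = -0.6057 → ψ = 0.2489
  ψ = 0.2489: g = -0.00006, g' = -0.6012 → ψ = 0.2488
Converged at ψ = 0.2488.
Compositions from xᵢ = zᵢ/(1+ψ(Kᵢ−1)), yᵢ = Kᵢxᵢ:
  A: x = 0.1424, y = 0.3135
  B: x = 0.3203, y = 0.5291
  C: x = 0.5373, y = 0.1574

x_C = 0.5373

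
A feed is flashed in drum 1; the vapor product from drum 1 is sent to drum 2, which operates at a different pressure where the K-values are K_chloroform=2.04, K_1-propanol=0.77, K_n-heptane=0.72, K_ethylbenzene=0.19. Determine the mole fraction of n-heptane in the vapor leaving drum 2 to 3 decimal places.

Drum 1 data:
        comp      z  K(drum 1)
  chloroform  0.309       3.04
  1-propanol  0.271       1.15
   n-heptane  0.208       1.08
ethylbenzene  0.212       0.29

y_n-heptane (drum 2) = 0.171

Drum 1:
Rachford–Rice: g(ψ₁) = Σ zᵢ(Kᵢ−1)/(1+ψ₁(Kᵢ−1)) = 0.
Feasibility: ΣzᵢKᵢ = 1.537, Σzᵢ/Kᵢ = 1.261 — both > 1, two phases present.
Iterate (Newton) starting at ψ₁ = 0.5:
  ψ₁ = 0.500: g = 0.1325, g' = -0.579 → ψ₁ = 0.729
  ψ₁ = 0.729: g = -0.0062, g' = -0.673 → ψ₁ = 0.720
Converged at ψ₁ = 0.720.
Drum-1 compositions:
  chloroform: x = 0.125, y = 0.381
  1-propanol: x = 0.245, y = 0.281
  n-heptane: x = 0.197, y = 0.212
  ethylbenzene: x = 0.434, y = 0.126
Drum-2 feed = drum-1 vapor: z₂ = (0.3806, 0.2813, 0.2124, 0.1257).
Drum 2:
Rachford–Rice: g(ψ₂) = Σ zᵢ(Kᵢ−1)/(1+ψ₂(Kᵢ−1)) = 0.
Feasibility: ΣzᵢKᵢ = 1.170, Σzᵢ/Kᵢ = 1.509 — both > 1, two phases present.
Iterate (Newton) starting at ψ₂ = 0.5:
  ψ₂ = 0.500: g = -0.0530, g' = -0.453 → ψ₂ = 0.383
  ψ₂ = 0.383: g = -0.0021, g' = -0.423 → ψ₂ = 0.378
Converged at ψ₂ = 0.378.
  chloroform: x = 0.273, y = 0.557
  1-propanol: x = 0.308, y = 0.237
  n-heptane: x = 0.238, y = 0.171
  ethylbenzene: x = 0.181, y = 0.034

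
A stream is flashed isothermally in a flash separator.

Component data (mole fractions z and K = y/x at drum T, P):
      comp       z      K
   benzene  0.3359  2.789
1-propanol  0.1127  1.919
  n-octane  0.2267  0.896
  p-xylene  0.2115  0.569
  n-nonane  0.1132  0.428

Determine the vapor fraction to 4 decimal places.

Rachford–Rice: g(ψ) = Σ zᵢ(Kᵢ−1)/(1+ψ(Kᵢ−1)) = 0.
Check two-phase: ΣzᵢKᵢ = 1.5250 > 1 and Σzᵢ/Kᵢ = 1.0684 > 1, so g(0) = 0.5250 > 0 and g(1) = -0.0684 < 0.
Newton iteration, ψ⁰ = 0.5:
  ψ = 0.5000: g = 0.15640, g' = -0.4834 → ψ = 0.8235
  ψ = 0.8235: g = 0.01240, g' = -0.4363 → ψ = 0.8520
  ψ = 0.8520: g = -0.00006, g' = -0.4406 → ψ = 0.8518
Converged at ψ = 0.8518.

ψ = 0.8518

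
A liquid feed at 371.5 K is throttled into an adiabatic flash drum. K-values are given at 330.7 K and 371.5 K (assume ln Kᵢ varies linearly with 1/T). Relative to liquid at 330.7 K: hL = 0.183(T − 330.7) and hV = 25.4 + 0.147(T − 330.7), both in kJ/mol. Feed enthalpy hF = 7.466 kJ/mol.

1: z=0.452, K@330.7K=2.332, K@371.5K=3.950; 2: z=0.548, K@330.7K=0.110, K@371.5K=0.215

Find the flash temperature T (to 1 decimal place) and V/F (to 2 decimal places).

Adiabatic flash: solve Rachford–Rice at each trial T, then check hF = ψ·hV(T) + (1−ψ)·hL(T).
  T = 330.7 K: K = (2.332, 0.110), RR gives ψ = 0.096, H_out = 2.450 kJ/mol
  T = 371.5 K: K = (3.950, 0.215), RR gives ψ = 0.390, H_out = 16.800 kJ/mol
  T = 351.1 K: K = (3.082, 0.157), RR gives ψ = 0.273, H_out = 10.463 kJ/mol
  T = 340.9 K: K = (2.692, 0.132), RR gives ψ = 0.197, H_out = 6.795 kJ/mol
  T = 346.0 K: K = (2.883, 0.144), RR gives ψ = 0.237, H_out = 8.691 kJ/mol
  T = 343.4 K: K = (2.785, 0.138), RR gives ψ = 0.217, H_out = 7.743 kJ/mol
  T = 342.1 K: K = (2.736, 0.135), RR gives ψ = 0.207, H_out = 7.255 kJ/mol
Linear interpolation between T = 342.1 (H_out = 7.255) and T = 343.4 (H_out = 7.743) on hF = 7.466 gives T ≈ 342.7 K, at which ψ = 0.21.

T = 342.7 K, V/F = 0.21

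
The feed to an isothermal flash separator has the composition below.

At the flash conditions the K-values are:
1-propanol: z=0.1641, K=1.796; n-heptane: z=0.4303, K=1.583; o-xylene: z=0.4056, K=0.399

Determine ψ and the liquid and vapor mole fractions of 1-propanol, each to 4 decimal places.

ψ = 0.3545, x_1-propanol = 0.1280, y_1-propanol = 0.2299

Material balance + equilibrium reduce to Σ zᵢ(Kᵢ−1)/(1+ψ(Kᵢ−1)) = 0.
Feasibility: ΣzᵢKᵢ = 1.1377, Σzᵢ/Kᵢ = 1.3797 — both > 1, two phases present.
Newton iteration, ψ⁰ = 0.5:
  ψ = 0.5000: g = -0.06081, g' = -0.4403 → ψ = 0.3619
  ψ = 0.3619: g = -0.00295, g' = -0.4017 → ψ = 0.3545
Converged at ψ = 0.3545.
Compositions from xᵢ = zᵢ/(1+ψ(Kᵢ−1)), yᵢ = Kᵢxᵢ:
  1-propanol: x = 0.1280, y = 0.2299
  n-heptane: x = 0.3566, y = 0.5645
  o-xylene: x = 0.5154, y = 0.2057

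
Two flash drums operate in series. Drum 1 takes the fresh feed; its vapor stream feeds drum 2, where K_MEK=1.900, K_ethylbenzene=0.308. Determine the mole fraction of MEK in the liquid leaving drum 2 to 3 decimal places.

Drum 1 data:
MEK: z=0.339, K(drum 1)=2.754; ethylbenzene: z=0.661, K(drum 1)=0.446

Drum 1:
Material balance + equilibrium reduce to Σ zᵢ(Kᵢ−1)/(1+ψ₁(Kᵢ−1)) = 0.
Check two-phase: ΣzᵢKᵢ = 1.228 > 1 and Σzᵢ/Kᵢ = 1.605 > 1, so g(0) = 0.228 > 0 and g(1) = -0.605 < 0.
Binary case is linear: z₁(K₁−1)(1+ψ₁(K₂−1)) + z₂(K₂−1)(1+ψ₁(K₁−1)) = 0
⇒ ψ₁ = [z₁(K₁−1)+z₂(K₂−1)] / [−(K₁−1)(K₂−1)] = 0.2284/0.9717 = 0.235
Drum-1 compositions:
  MEK: x = 0.240, y = 0.661
  ethylbenzene: x = 0.760, y = 0.339
Drum-2 feed = drum-1 vapor: z₂ = (0.6611, 0.3389).
Drum 2:
Rachford–Rice: g(ψ₂) = Σ zᵢ(Kᵢ−1)/(1+ψ₂(Kᵢ−1)) = 0.
g(0) = ΣzᵢKᵢ − 1 = 0.360 and g(1) = 1 − Σzᵢ/Kᵢ = -0.448, so a root lies in (0, 1).
Binary case is linear: z₁(K₁−1)(1+ψ₂(K₂−1)) + z₂(K₂−1)(1+ψ₂(K₁−1)) = 0
⇒ ψ₂ = [z₁(K₁−1)+z₂(K₂−1)] / [−(K₁−1)(K₂−1)] = 0.3604/0.6228 = 0.579
  MEK: x = 0.435, y = 0.826
  ethylbenzene: x = 0.565, y = 0.174

x_MEK (drum 2) = 0.435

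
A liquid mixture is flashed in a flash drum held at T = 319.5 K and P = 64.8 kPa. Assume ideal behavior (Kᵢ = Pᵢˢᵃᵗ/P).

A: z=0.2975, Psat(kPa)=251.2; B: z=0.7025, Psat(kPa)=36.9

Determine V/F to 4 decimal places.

V/F = 0.4468

Raoult's law: Kᵢ = Pᵢˢᵃᵗ/P = Pᵢˢᵃᵗ/64.8.
  K_A = 251.2/64.8 = 3.876543, K_B = 36.9/64.8 = 0.569444
Binary case is linear: z₁(K₁−1)(1+V/F(K₂−1)) + z₂(K₂−1)(1+V/F(K₁−1)) = 0
⇒ V/F = [z₁(K₁−1)+z₂(K₂−1)] / [−(K₁−1)(K₂−1)] = 0.55331/1.23851 = 0.4468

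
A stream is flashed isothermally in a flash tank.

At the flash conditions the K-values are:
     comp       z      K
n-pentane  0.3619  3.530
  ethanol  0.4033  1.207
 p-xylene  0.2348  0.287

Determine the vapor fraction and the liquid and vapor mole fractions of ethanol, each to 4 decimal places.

ψ = 0.7830, x_ethanol = 0.3471, y_ethanol = 0.4189

Let ψ = V/F and solve Σ zᵢ(Kᵢ−1)/(1+ψ(Kᵢ−1)) = 0.
g(0) = ΣzᵢKᵢ − 1 = 0.8317 and g(1) = 1 − Σzᵢ/Kᵢ = -0.2548, so a root lies in (0, 1).
Newton iteration, ψ⁰ = 0.37:
  ψ = 0.3700: g = 0.32305, g' = -0.8531 → ψ = 0.7487
  ψ = 0.7487: g = 0.02955, g' = -0.8387 → ψ = 0.7839
  ψ = 0.7839: g = -0.00081, g' = -0.8866 → ψ = 0.7830
Converged at ψ = 0.7830.
Compositions from xᵢ = zᵢ/(1+ψ(Kᵢ−1)), yᵢ = Kᵢxᵢ:
  n-pentane: x = 0.1214, y = 0.4286
  ethanol: x = 0.3471, y = 0.4189
  p-xylene: x = 0.5315, y = 0.1526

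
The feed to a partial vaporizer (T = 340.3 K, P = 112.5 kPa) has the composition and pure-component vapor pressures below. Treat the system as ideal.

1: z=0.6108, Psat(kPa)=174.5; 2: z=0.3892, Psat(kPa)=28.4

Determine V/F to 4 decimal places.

V/F = 0.1109

Raoult's law: Kᵢ = Pᵢˢᵃᵗ/P = Pᵢˢᵃᵗ/112.5.
  K_1 = 174.5/112.5 = 1.551111, K_2 = 28.4/112.5 = 0.252444
Rachford–Rice: g(V/F) = Σ zᵢ(Kᵢ−1)/(1+V/F(Kᵢ−1)) = 0.
Check two-phase: ΣzᵢKᵢ = 1.0457 > 1 and Σzᵢ/Kᵢ = 1.9355 > 1, so g(0) = 0.0457 > 0 and g(1) = -0.9355 < 0.
Iterate (Newton) starting at V/F = 0.5:
  V/F = 0.5000: g = -0.20071, g' = -0.6686 → V/F = 0.1998
  V/F = 0.1998: g = -0.03882, g' = -0.4511 → V/F = 0.1138
  V/F = 0.1138: g = -0.00124, g' = -0.4241 → V/F = 0.1109
Converged at V/F = 0.1109.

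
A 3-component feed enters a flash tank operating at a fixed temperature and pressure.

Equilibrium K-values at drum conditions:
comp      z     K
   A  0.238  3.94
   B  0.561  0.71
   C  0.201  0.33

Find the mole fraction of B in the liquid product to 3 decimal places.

x_B = 0.621

Material balance + equilibrium reduce to Σ zᵢ(Kᵢ−1)/(1+ψ(Kᵢ−1)) = 0.
g(0) = ΣzᵢKᵢ − 1 = 0.402 and g(1) = 1 − Σzᵢ/Kᵢ = -0.460, so a root lies in (0, 1).
Iterate (Newton) starting at ψ = 0.5:
  ψ = 0.500: g = -0.1095, g' = -0.606 → ψ = 0.319
  ψ = 0.319: g = 0.0104, g' = -0.751 → ψ = 0.333
Converged at ψ = 0.333.
Compositions from xᵢ = zᵢ/(1+ψ(Kᵢ−1)), yᵢ = Kᵢxᵢ:
  A: x = 0.120, y = 0.474
  B: x = 0.621, y = 0.441
  C: x = 0.259, y = 0.085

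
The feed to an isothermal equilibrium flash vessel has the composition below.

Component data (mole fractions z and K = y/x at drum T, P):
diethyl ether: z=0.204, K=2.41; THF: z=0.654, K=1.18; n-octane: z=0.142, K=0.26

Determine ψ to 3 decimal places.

ψ = 0.764

Rachford–Rice: g(ψ) = Σ zᵢ(Kᵢ−1)/(1+ψ(Kᵢ−1)) = 0.
g(0) = ΣzᵢKᵢ − 1 = 0.300 and g(1) = 1 − Σzᵢ/Kᵢ = -0.185, so a root lies in (0, 1).
Iterate (Newton) starting at ψ = 0.48:
  ψ = 0.480: g = 0.1169, g' = -0.349 → ψ = 0.815
  ψ = 0.815: g = -0.0282, g' = -0.597 → ψ = 0.768
  ψ = 0.768: g = -0.0017, g' = -0.527 → ψ = 0.764
Converged at ψ = 0.764.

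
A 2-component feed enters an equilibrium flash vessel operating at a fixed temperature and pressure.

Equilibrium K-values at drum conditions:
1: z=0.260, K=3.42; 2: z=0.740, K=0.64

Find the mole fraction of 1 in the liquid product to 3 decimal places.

Binary case is linear: z₁(K₁−1)(1+V/F(K₂−1)) + z₂(K₂−1)(1+V/F(K₁−1)) = 0
⇒ V/F = [z₁(K₁−1)+z₂(K₂−1)] / [−(K₁−1)(K₂−1)] = 0.3628/0.8712 = 0.416
Compositions from xᵢ = zᵢ/(1+V/F(Kᵢ−1)), yᵢ = Kᵢxᵢ:
  1: x = 0.129, y = 0.443
  2: x = 0.871, y = 0.557

x_1 = 0.129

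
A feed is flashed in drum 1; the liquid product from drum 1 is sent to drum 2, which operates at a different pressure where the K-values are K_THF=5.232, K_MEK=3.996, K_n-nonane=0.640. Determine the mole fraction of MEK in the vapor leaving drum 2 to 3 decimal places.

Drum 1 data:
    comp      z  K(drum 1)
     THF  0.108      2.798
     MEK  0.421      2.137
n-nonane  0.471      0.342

Drum 1:
Iterate (Newton) starting at ψ₁ = 0.45:
  ψ₁ = 0.450: g = -0.0163, g' = -0.756 → ψ₁ = 0.428
Converged at ψ₁ = 0.428.
Drum-1 compositions:
  THF: x = 0.061, y = 0.171
  MEK: x = 0.283, y = 0.605
  n-nonane: x = 0.656, y = 0.224
Drum-2 feed = drum-1 liquid: z₂ = (0.0610, 0.2831, 0.6559).
Drum 2:
Material balance + equilibrium reduce to Σ zᵢ(Kᵢ−1)/(1+ψ₂(Kᵢ−1)) = 0.
Check two-phase: ΣzᵢKᵢ = 1.870 > 1 and Σzᵢ/Kᵢ = 1.107 > 1, so g(0) = 0.870 > 0 and g(1) = -0.107 < 0.
Newton–Raphson from ψ₂ = 0.5:
  ψ₂ = 0.500: g = 0.1344, g' = -0.646 → ψ₂ = 0.708
  ψ₂ = 0.708: g = 0.0194, g' = -0.482 → ψ₂ = 0.748
  ψ₂ = 0.748: g = 0.0004, g' = -0.464 → ψ₂ = 0.749
Converged at ψ₂ = 0.749.
  THF: x = 0.015, y = 0.077
  MEK: x = 0.087, y = 0.349
  n-nonane: x = 0.898, y = 0.575

y_MEK (drum 2) = 0.349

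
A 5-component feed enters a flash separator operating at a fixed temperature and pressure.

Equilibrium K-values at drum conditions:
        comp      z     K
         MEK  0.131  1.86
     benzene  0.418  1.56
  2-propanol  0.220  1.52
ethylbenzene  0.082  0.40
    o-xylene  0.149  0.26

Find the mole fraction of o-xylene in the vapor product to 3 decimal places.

Let ψ = V/F and solve Σ zᵢ(Kᵢ−1)/(1+ψ(Kᵢ−1)) = 0.
g(0) = ΣzᵢKᵢ − 1 = 0.302 and g(1) = 1 − Σzᵢ/Kᵢ = -0.261, so a root lies in (0, 1).
Newton iteration, ψ⁰ = 0.5:
  ψ = 0.500: g = 0.1072, g' = -0.431 → ψ = 0.749
  ψ = 0.749: g = -0.0208, g' = -0.639 → ψ = 0.716
  ψ = 0.716: g = -0.0007, g' = -0.596 → ψ = 0.715
Converged at ψ = 0.715.
Compositions from xᵢ = zᵢ/(1+ψ(Kᵢ−1)), yᵢ = Kᵢxᵢ:
  MEK: x = 0.081, y = 0.151
  benzene: x = 0.298, y = 0.466
  2-propanol: x = 0.160, y = 0.244
  ethylbenzene: x = 0.144, y = 0.057
  o-xylene: x = 0.316, y = 0.082

y_o-xylene = 0.082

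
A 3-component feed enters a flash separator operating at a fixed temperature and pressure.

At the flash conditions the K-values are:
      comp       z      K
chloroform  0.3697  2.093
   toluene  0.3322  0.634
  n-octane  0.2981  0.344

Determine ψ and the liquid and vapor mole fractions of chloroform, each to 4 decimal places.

Rachford–Rice: g(ψ) = Σ zᵢ(Kᵢ−1)/(1+ψ(Kᵢ−1)) = 0.
g(0) = ΣzᵢKᵢ − 1 = 0.0869 and g(1) = 1 − Σzᵢ/Kᵢ = -0.5672, so a root lies in (0, 1).
Newton iteration, ψ⁰ = 0.42:
  ψ = 0.4200: g = -0.13665, g' = -0.5140 → ψ = 0.1542
  ψ = 0.1542: g = -0.00059, g' = -0.5322 → ψ = 0.1530
Converged at ψ = 0.1530.
Compositions from xᵢ = zᵢ/(1+ψ(Kᵢ−1)), yᵢ = Kᵢxᵢ:
  chloroform: x = 0.3167, y = 0.6629
  toluene: x = 0.3519, y = 0.2231
  n-octane: x = 0.3314, y = 0.1140

ψ = 0.1530, x_chloroform = 0.3167, y_chloroform = 0.6629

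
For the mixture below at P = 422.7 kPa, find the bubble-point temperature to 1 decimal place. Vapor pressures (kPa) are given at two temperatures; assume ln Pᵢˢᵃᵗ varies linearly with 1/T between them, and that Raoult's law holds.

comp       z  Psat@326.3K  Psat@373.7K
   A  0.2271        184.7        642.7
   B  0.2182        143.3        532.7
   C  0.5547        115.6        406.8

Bubble-point temperature: ΣzᵢPᵢˢᵃᵗ(T) = P. Interpolate ln Pᵢˢᵃᵗ = aᵢ + bᵢ/T.
  T = 326.3 K: ΣzᵢPᵢˢᵃᵗ = 137.34 kPa
  T = 373.7 K: ΣzᵢPᵢˢᵃᵗ = 487.84 kPa
  T = 350.0 K: ΣzᵢPᵢˢᵃᵗ = 270.17 kPa
  T = 361.9 K: ΣzᵢPᵢˢᵃᵗ = 367.02 kPa
  T = 367.8 K: ΣzᵢPᵢˢᵃᵗ = 424.11 kPa
  T = 364.9 K: ΣzᵢPᵢˢᵃᵗ = 395.25 kPa
Interpolating between 364.9 K and 367.8 K gives T ≈ 367.7 K.

T = 367.7 K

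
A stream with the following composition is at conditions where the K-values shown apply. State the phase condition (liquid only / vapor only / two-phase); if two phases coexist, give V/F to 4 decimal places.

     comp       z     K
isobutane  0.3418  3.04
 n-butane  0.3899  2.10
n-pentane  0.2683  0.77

ΣzᵢKᵢ = 2.0645; Σzᵢ/Kᵢ = 0.6465.
Since Σzᵢ/Kᵢ < 1 the mixture is above its dew point — single vapor phase.

vapor only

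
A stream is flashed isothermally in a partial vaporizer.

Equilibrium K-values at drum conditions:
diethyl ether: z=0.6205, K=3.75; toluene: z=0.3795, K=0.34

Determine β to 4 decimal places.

β = 0.8022

Rachford–Rice: g(β) = Σ zᵢ(Kᵢ−1)/(1+β(Kᵢ−1)) = 0.
Check two-phase: ΣzᵢKᵢ = 2.4559 > 1 and Σzᵢ/Kᵢ = 1.2816 > 1, so g(0) = 1.4559 > 0 and g(1) = -0.2816 < 0.
Binary case is linear: z₁(K₁−1)(1+β(K₂−1)) + z₂(K₂−1)(1+β(K₁−1)) = 0
⇒ β = [z₁(K₁−1)+z₂(K₂−1)] / [−(K₁−1)(K₂−1)] = 1.45591/1.81500 = 0.8022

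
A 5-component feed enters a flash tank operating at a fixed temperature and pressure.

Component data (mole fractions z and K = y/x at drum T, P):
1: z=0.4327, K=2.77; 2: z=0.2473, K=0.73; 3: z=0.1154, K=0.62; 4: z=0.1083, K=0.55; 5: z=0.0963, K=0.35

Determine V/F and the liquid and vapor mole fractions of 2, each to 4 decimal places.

V/F = 0.7273, x_2 = 0.3077, y_2 = 0.2246

Rachford–Rice: g(V/F) = Σ zᵢ(Kᵢ−1)/(1+V/F(Kᵢ−1)) = 0.
g(0) = ΣzᵢKᵢ − 1 = 0.5439 and g(1) = 1 − Σzᵢ/Kᵢ = -0.1532, so a root lies in (0, 1).
Newton–Raphson from V/F = 0.34:
  V/F = 0.3400: g = 0.21637, g' = -0.6698 → V/F = 0.6630
  V/F = 0.6630: g = 0.03294, g' = -0.5137 → V/F = 0.7272
  V/F = 0.7272: g = 0.00005, g' = -0.5137 → V/F = 0.7273
Converged at V/F = 0.7273.
Compositions from xᵢ = zᵢ/(1+V/F(Kᵢ−1)), yᵢ = Kᵢxᵢ:
  1: x = 0.1892, y = 0.5240
  2: x = 0.3077, y = 0.2246
  3: x = 0.1595, y = 0.0989
  4: x = 0.1610, y = 0.0885
  5: x = 0.1826, y = 0.0639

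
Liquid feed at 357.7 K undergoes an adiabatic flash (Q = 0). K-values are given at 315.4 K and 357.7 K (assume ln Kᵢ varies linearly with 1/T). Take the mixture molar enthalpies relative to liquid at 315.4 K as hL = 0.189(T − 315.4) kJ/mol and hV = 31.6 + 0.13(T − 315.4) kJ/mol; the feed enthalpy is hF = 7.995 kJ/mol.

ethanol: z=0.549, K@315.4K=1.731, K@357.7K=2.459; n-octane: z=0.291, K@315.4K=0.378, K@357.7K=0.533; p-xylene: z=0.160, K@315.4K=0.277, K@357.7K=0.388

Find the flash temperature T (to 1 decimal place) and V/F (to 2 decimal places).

T = 317.0 K, V/F = 0.24

Adiabatic flash: solve Rachford–Rice at each trial T, then check hF = ψ·hV(T) + (1−ψ)·hL(T).
  T = 315.4 K: K = (1.731, 0.378, 0.277), RR gives ψ = 0.217, H_out = 6.852 kJ/mol
  T = 357.7 K: K = (2.459, 0.533, 0.388), RR gives ψ = 0.738, H_out = 29.462 kJ/mol
  T = 336.5 K: K = (2.085, 0.454, 0.331), RR gives ψ = 0.511, H_out = 19.502 kJ/mol
  T = 325.9 K: K = (1.905, 0.415, 0.304), RR gives ψ = 0.379, H_out = 13.716 kJ/mol
  T = 320.6 K: K = (1.816, 0.396, 0.290), RR gives ψ = 0.302, H_out = 10.439 kJ/mol
  T = 318.0 K: K = (1.774, 0.387, 0.284), RR gives ψ = 0.261, H_out = 8.699 kJ/mol
  T = 316.7 K: K = (1.752, 0.383, 0.280), RR gives ψ = 0.239, H_out = 7.790 kJ/mol
Linear interpolation between T = 316.7 (H_out = 7.790) and T = 318.0 (H_out = 8.699) on hF = 7.995 gives T ≈ 317.0 K, at which ψ = 0.24.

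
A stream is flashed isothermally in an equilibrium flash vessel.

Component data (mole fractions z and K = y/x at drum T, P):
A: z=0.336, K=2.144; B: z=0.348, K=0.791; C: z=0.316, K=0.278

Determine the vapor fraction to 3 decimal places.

ψ = 0.145

Newton–Raphson from ψ = 0.5:
  ψ = 0.500: g = -0.1937, g' = -0.600 → ψ = 0.177
  ψ = 0.177: g = -0.0176, g' = -0.537 → ψ = 0.145
Converged at ψ = 0.145.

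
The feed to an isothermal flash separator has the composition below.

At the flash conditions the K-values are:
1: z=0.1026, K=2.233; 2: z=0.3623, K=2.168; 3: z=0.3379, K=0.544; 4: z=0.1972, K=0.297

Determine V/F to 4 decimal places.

V/F = 0.3862

Newton iteration, V/F⁰ = 0.5:
  V/F = 0.5000: g = -0.06795, g' = -0.6063 → V/F = 0.3879
  V/F = 0.3879: g = -0.00102, g' = -0.5934 → V/F = 0.3862
Converged at V/F = 0.3862.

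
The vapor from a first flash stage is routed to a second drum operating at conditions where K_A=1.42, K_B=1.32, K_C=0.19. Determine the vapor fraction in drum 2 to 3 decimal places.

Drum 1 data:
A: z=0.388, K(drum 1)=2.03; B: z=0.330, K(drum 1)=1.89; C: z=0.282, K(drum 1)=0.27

Drum 1:
Rachford–Rice: g(ψ₁) = Σ zᵢ(Kᵢ−1)/(1+ψ₁(Kᵢ−1)) = 0.
Feasibility: ΣzᵢKᵢ = 1.487, Σzᵢ/Kᵢ = 1.410 — both > 1, two phases present.
Newton–Raphson from ψ₁ = 0.5:
  ψ₁ = 0.500: g = 0.1429, g' = -0.677 → ψ₁ = 0.711
  ψ₁ = 0.711: g = -0.0174, g' = -0.885 → ψ₁ = 0.691
Converged at ψ₁ = 0.691.
Drum-1 compositions:
  A: x = 0.227, y = 0.460
  B: x = 0.204, y = 0.386
  C: x = 0.569, y = 0.154
Drum-2 feed = drum-1 vapor: z₂ = (0.4602, 0.3862, 0.1536).
Drum 2:
Rachford–Rice: g(ψ₂) = Σ zᵢ(Kᵢ−1)/(1+ψ₂(Kᵢ−1)) = 0.
Check two-phase: ΣzᵢKᵢ = 1.192 > 1 and Σzᵢ/Kᵢ = 1.425 > 1, so g(0) = 0.192 > 0 and g(1) = -0.425 < 0.
Newton iteration, ψ₂⁰ = 0.5:
  ψ₂ = 0.500: g = 0.0571, g' = -0.370 → ψ₂ = 0.655
  ψ₂ = 0.655: g = -0.0111, g' = -0.534 → ψ₂ = 0.634
  ψ₂ = 0.634: g = -0.0003, g' = -0.504 → ψ₂ = 0.633
Converged at ψ₂ = 0.633.
  A: x = 0.364, y = 0.516
  B: x = 0.321, y = 0.424
  C: x = 0.315, y = 0.060

V/F (drum 2) = 0.633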